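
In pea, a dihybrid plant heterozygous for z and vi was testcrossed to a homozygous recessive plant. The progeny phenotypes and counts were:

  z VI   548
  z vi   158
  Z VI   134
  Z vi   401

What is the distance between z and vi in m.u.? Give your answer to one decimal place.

23.5 m.u.

The two most frequent classes, Z vi (401) and z VI (548), are the parental types, so the F1 was Z vi / z VI.
The recombinant classes are Z VI and z vi: 134 + 158 = 292.
Recombination frequency = 292/1241 = 0.2353 ≈ 23.5%, i.e. 23.5 m.u.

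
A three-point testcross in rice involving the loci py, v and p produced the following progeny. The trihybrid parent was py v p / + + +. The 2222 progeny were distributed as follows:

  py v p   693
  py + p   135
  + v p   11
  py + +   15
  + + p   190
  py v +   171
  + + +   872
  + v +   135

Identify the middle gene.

The two rarest classes, + v p and py + +, are the double crossovers. Comparing them with the parentals, only the py allele has switched, so py is the middle locus and the order is v – py – p.

py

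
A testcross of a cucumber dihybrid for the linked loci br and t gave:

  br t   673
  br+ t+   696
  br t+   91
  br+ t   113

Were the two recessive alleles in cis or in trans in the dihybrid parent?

cis

The two most frequent classes are br+ t+ (696) and br t (673); these are the parental (non-recombinant) types.
So the F1 carried br+ t+ on one chromosome and br t on the other — the recessive alleles are on the same chromosome (cis / coupling).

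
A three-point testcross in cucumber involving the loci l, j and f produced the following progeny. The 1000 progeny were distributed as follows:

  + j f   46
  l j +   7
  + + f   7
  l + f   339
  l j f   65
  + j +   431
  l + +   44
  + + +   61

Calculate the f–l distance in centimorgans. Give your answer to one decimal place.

The two most frequent reciprocal classes, + j + and l + f, are the parental types, so the F1 was + j + / l + f.
The two rarest classes, l j + and + + f, are the double crossovers. Comparing them with the parentals, only the l allele has switched, so l is the middle locus and the order is j – l – f.
Crossovers in the l–f interval produce the single-crossover classes + j f and l + + (46 + 44 = 90) plus the double crossovers (14).
RF(l–f) = (90 + 14) / 1000 = 104/1000 = 0.1040 → 10.4 centimorgans.

10.4 centimorgans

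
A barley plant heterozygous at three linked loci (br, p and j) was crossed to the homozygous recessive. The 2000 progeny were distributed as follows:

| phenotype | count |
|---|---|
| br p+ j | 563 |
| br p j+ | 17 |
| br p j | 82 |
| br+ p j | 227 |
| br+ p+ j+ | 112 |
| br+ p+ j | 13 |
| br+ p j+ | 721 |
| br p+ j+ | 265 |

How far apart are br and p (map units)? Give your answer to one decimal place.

The two most frequent reciprocal classes, br+ p j+ and br p+ j, are the parental types, so the F1 was br+ p j+ / br p+ j.
The two rarest classes, br p j+ and br+ p+ j, are the double crossovers. Comparing them with the parentals, only the br allele has switched, so br is the middle locus and the order is j – br – p.
Crossovers in the br–p interval produce the single-crossover classes br+ p+ j+ and br p j (112 + 82 = 194) plus the double crossovers (30).
RF(br–p) = (194 + 30) / 2000 = 224/2000 = 0.1120 → 11.2 map units.

11.2 map units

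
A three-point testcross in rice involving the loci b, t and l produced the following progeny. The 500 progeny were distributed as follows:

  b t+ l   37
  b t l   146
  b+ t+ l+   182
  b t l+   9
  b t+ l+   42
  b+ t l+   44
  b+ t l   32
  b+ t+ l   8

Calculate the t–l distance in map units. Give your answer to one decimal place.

19.6 map units

The two most frequent reciprocal classes, b t l and b+ t+ l+, are the parental types, so the F1 was b t l / b+ t+ l+.
The two rarest classes, b t l+ and b+ t+ l, are the double crossovers. Comparing them with the parentals, only the l allele has switched, so l is the middle locus and the order is b – l – t.
Crossovers in the l–t interval produce the single-crossover classes b t+ l and b+ t l+ (37 + 44 = 81) plus the double crossovers (17).
RF(l–t) = (81 + 17) / 500 = 98/500 = 0.1960 → 19.6 map units.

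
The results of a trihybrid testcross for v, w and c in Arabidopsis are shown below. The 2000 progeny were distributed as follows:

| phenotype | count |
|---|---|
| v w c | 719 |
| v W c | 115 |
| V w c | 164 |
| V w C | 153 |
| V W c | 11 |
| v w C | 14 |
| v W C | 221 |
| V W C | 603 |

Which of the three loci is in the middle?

The two most frequent reciprocal classes, v w c and V W C, are the parental types, so the F1 was v w c / V W C.
The two rarest classes, v w C and V W c, are the double crossovers. Comparing them with the parentals, only the c allele has switched, so c is the middle locus and the order is w – c – v.

c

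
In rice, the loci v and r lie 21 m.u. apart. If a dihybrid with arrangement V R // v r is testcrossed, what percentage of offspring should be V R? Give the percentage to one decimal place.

A map distance of 21 m.u. corresponds to a recombination frequency of 0.210.
The F1 is V R / v r, so V R is a parental gamete class with expected frequency (1 − r)/2 = 0.790/2 = 0.3950.
That is 0.3950 = 39.5% of the progeny.

39.5%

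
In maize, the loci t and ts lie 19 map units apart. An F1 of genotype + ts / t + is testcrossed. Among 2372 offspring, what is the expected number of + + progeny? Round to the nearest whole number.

A map distance of 19 map units corresponds to a recombination frequency of 0.190.
The F1 is + ts / t +, so + + is a recombinant gamete class with expected frequency r/2 = 0.190/2 = 0.0950.
Expected number = 0.0950 × 2372 = 225.34 ≈ 225.

225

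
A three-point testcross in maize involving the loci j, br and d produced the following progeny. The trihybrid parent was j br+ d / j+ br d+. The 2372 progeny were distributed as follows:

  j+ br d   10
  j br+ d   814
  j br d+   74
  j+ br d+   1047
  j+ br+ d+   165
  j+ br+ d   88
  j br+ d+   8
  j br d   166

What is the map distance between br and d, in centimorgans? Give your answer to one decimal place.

14.7 centimorgans

The two rarest classes, j br+ d+ and j+ br d, are the double crossovers. Comparing them with the parentals, only the d allele has switched, so d is the middle locus and the order is j – d – br.
Crossovers in the d–br interval produce the single-crossover classes j br d and j+ br+ d+ (166 + 165 = 331) plus the double crossovers (18).
RF(d–br) = (331 + 18) / 2372 = 349/2372 = 0.1471 → 14.7 centimorgans.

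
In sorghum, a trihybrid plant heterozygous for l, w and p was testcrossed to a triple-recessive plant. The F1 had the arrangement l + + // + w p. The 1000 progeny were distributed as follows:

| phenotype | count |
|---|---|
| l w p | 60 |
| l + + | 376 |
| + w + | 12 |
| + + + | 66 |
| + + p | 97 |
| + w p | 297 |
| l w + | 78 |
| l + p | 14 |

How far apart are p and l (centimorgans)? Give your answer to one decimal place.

15.2 centimorgans

The two rarest classes, l + p and + w +, are the double crossovers. Comparing them with the parentals, only the p allele has switched, so p is the middle locus and the order is l – p – w.
Crossovers in the l–p interval produce the single-crossover classes + + + and l w p (66 + 60 = 126) plus the double crossovers (26).
RF(l–p) = (126 + 26) / 1000 = 152/1000 = 0.1520 → 15.2 centimorgans.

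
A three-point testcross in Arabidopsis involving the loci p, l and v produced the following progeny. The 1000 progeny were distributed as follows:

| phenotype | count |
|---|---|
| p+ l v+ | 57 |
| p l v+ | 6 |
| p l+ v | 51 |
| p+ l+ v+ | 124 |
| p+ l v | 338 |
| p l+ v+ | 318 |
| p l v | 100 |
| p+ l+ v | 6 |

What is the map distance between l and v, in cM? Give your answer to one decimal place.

12.0 cM

The two most frequent reciprocal classes, p l+ v+ and p+ l v, are the parental types, so the F1 was p l+ v+ / p+ l v.
The two rarest classes, p l v+ and p+ l+ v, are the double crossovers. Comparing them with the parentals, only the l allele has switched, so l is the middle locus and the order is v – l – p.
Crossovers in the v–l interval produce the single-crossover classes p l+ v and p+ l v+ (51 + 57 = 108) plus the double crossovers (12).
RF(v–l) = (108 + 12) / 1000 = 120/1000 = 0.1200 → 12.0 cM.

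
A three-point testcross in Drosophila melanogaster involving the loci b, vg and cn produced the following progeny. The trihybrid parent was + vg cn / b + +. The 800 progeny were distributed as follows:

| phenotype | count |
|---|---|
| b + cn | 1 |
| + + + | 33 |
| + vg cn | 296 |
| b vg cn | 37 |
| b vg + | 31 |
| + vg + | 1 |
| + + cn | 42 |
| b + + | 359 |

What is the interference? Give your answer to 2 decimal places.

The two rarest classes, + vg + and b + cn, are the double crossovers. Comparing them with the parentals, only the cn allele has switched, so cn is the middle locus and the order is b – cn – vg.
b–cn: (70 + 2)/800 = 0.0900; cn–vg: (73 + 2)/800 = 0.0938.
Expected DCO frequency = 0.0900 × 0.0938 ≈ 0.00844; observed = 2/800 ≈ 0.00250.
Coefficient of coincidence = 0.00250/0.00844 ≈ 0.30; interference = 1 − 0.30 = 0.70.

0.70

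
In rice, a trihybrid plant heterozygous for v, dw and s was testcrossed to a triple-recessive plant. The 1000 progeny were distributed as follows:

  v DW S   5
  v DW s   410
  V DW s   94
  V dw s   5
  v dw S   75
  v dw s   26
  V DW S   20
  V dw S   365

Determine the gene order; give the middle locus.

The two most frequent reciprocal classes, V dw S and v DW s, are the parental types, so the F1 was V dw S / v DW s.
The two rarest classes, V dw s and v DW S, are the double crossovers. Comparing them with the parentals, only the s allele has switched, so s is the middle locus and the order is dw – s – v.

s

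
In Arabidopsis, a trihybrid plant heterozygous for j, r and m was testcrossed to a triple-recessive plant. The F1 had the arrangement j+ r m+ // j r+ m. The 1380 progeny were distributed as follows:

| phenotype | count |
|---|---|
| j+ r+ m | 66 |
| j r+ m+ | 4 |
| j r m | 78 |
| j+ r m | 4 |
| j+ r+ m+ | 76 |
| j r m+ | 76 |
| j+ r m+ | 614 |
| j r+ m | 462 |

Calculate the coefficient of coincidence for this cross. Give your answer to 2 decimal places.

The two rarest classes, j+ r m and j r+ m+, are the double crossovers. Comparing them with the parentals, only the m allele has switched, so m is the middle locus and the order is j – m – r.
j–m: (142 + 8)/1380 = 0.1087; m–r: (154 + 8)/1380 = 0.1174.
Expected DCO frequency = 0.1087 × 0.1174 ≈ 0.01276; observed = 8/1380 ≈ 0.00580.
Coefficient of coincidence = 0.00580/0.01276 ≈ 0.45.

0.45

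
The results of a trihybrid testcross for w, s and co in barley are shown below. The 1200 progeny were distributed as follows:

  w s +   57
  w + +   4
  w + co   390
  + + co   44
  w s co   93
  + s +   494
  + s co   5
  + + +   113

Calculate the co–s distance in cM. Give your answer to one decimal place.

17.9 cM

The two most frequent reciprocal classes, + s + and w + co, are the parental types, so the F1 was + s + / w + co.
The two rarest classes, + s co and w + +, are the double crossovers. Comparing them with the parentals, only the co allele has switched, so co is the middle locus and the order is s – co – w.
Crossovers in the s–co interval produce the single-crossover classes + + + and w s co (113 + 93 = 206) plus the double crossovers (9).
RF(s–co) = (206 + 9) / 1200 = 215/1200 = 0.1792 → 17.9 cM.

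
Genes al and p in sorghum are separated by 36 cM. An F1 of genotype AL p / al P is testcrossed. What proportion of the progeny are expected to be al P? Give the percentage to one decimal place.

32.0%

A map distance of 36 cM corresponds to a recombination frequency of 0.360.
The F1 is AL p / al P, so al P is a parental gamete class with expected frequency (1 − r)/2 = 0.640/2 = 0.3200.
That is 0.3200 = 32.0% of the progeny.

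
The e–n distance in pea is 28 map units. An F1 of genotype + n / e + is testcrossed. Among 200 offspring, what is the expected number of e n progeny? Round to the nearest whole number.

28

A map distance of 28 map units corresponds to a recombination frequency of 0.280.
The F1 is + n / e +, so e n is a recombinant gamete class with expected frequency r/2 = 0.280/2 = 0.1400.
Expected number = 0.1400 × 200 = 28.00 ≈ 28.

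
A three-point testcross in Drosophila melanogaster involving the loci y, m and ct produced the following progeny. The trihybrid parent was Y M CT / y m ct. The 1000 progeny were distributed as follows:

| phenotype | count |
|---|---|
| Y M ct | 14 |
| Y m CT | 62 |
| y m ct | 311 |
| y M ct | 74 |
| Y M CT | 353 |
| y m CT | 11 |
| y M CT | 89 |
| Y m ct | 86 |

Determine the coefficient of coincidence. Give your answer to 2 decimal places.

0.78

The two rarest classes, Y M ct and y m CT, are the double crossovers. Comparing them with the parentals, only the ct allele has switched, so ct is the middle locus and the order is y – ct – m.
y–ct: (175 + 25)/1000 = 0.2000; ct–m: (136 + 25)/1000 = 0.1610.
Expected DCO frequency = 0.2000 × 0.1610 ≈ 0.03220; observed = 25/1000 ≈ 0.02500.
Coefficient of coincidence = 0.02500/0.03220 ≈ 0.78.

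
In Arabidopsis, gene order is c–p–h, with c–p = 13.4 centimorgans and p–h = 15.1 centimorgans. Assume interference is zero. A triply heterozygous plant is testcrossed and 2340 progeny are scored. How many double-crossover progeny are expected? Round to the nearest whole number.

47

Map distances give recombination frequencies of 0.134 and 0.151 for the two intervals.
With no interference, expected double-crossover frequency = 0.134 × 0.151 = 0.02023.
Expected number = 0.02023 × 2340 = 47.35 ≈ 47.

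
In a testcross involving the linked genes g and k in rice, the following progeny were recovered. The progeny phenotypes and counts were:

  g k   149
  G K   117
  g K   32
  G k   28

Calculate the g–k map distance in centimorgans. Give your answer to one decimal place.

18.4 centimorgans

The two most frequent classes, G K (117) and g k (149), are the parental types, so the F1 was G K / g k.
The recombinant classes are G k and g K: 28 + 32 = 60.
Recombination frequency = 60/326 = 0.1840 ≈ 18.4%, i.e. 18.4 centimorgans.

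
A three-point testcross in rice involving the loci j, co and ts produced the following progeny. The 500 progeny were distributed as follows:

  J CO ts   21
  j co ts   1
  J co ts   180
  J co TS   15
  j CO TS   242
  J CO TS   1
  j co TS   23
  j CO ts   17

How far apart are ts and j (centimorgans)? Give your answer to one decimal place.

The two most frequent reciprocal classes, j CO TS and J co ts, are the parental types, so the F1 was j CO TS / J co ts.
The two rarest classes, J CO TS and j co ts, are the double crossovers. Comparing them with the parentals, only the j allele has switched, so j is the middle locus and the order is ts – j – co.
Crossovers in the ts–j interval produce the single-crossover classes j CO ts and J co TS (17 + 15 = 32) plus the double crossovers (2).
RF(ts–j) = (32 + 2) / 500 = 34/500 = 0.0680 → 6.8 centimorgans.

6.8 centimorgans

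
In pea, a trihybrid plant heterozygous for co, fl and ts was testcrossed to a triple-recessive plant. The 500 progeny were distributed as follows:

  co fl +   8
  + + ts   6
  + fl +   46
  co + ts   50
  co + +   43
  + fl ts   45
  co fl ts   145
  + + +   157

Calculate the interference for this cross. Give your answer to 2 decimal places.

The two most frequent reciprocal classes, co fl ts and + + +, are the parental types, so the F1 was co fl ts / + + +.
The two rarest classes, co fl + and + + ts, are the double crossovers. Comparing them with the parentals, only the ts allele has switched, so ts is the middle locus and the order is fl – ts – co.
fl–ts: (96 + 14)/500 = 0.2200; ts–co: (88 + 14)/500 = 0.2040.
Expected DCO frequency = 0.2200 × 0.2040 ≈ 0.04488; observed = 14/500 ≈ 0.02800.
Coefficient of coincidence = 0.02800/0.04488 ≈ 0.62; interference = 1 − 0.62 = 0.38.

0.38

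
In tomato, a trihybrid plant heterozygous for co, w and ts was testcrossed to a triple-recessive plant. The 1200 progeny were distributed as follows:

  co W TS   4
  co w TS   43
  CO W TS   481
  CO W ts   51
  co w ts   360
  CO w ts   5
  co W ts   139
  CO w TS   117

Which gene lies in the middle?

The two most frequent reciprocal classes, CO W TS and co w ts, are the parental types, so the F1 was CO W TS / co w ts.
The two rarest classes, co W TS and CO w ts, are the double crossovers. Comparing them with the parentals, only the co allele has switched, so co is the middle locus and the order is w – co – ts.

co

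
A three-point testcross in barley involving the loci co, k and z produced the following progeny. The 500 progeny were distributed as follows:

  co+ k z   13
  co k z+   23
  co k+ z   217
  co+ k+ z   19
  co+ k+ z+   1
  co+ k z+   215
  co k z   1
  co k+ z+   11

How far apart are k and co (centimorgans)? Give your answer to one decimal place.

8.8 centimorgans

The two most frequent reciprocal classes, co k+ z and co+ k z+, are the parental types, so the F1 was co k+ z / co+ k z+.
The two rarest classes, co k z and co+ k+ z+, are the double crossovers. Comparing them with the parentals, only the k allele has switched, so k is the middle locus and the order is co – k – z.
Crossovers in the co–k interval produce the single-crossover classes co+ k+ z and co k z+ (19 + 23 = 42) plus the double crossovers (2).
RF(co–k) = (42 + 2) / 500 = 44/500 = 0.0880 → 8.8 centimorgans.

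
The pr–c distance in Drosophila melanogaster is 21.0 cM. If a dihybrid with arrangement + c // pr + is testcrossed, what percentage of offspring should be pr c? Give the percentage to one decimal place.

A map distance of 21.0 cM corresponds to a recombination frequency of 0.210.
The F1 is + c / pr +, so pr c is a recombinant gamete class with expected frequency r/2 = 0.210/2 = 0.1050.
That is 0.1050 = 10.5% of the progeny.

10.5%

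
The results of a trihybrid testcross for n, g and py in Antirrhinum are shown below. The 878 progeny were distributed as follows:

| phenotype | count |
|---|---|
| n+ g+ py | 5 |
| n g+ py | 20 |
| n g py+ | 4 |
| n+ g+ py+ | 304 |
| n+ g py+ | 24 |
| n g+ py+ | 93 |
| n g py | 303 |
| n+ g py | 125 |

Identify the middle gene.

py

The two most frequent reciprocal classes, n g py and n+ g+ py+, are the parental types, so the F1 was n g py / n+ g+ py+.
The two rarest classes, n g py+ and n+ g+ py, are the double crossovers. Comparing them with the parentals, only the py allele has switched, so py is the middle locus and the order is n – py – g.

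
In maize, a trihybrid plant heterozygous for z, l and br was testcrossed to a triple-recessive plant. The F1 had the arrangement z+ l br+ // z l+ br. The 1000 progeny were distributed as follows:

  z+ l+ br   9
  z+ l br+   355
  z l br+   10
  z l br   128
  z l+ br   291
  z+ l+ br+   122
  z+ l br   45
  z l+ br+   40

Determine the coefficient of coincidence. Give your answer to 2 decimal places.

The two rarest classes, z l br+ and z+ l+ br, are the double crossovers. Comparing them with the parentals, only the z allele has switched, so z is the middle locus and the order is br – z – l.
br–z: (85 + 19)/1000 = 0.1040; z–l: (250 + 19)/1000 = 0.2690.
Expected DCO frequency = 0.1040 × 0.2690 ≈ 0.02798; observed = 19/1000 ≈ 0.01900.
Coefficient of coincidence = 0.01900/0.02798 ≈ 0.68.

0.68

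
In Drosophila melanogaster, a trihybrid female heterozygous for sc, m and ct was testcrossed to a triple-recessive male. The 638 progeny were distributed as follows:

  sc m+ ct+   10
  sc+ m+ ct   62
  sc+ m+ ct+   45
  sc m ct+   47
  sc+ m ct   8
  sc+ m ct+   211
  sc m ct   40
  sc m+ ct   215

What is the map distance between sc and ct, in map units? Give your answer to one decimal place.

The two most frequent reciprocal classes, sc+ m ct+ and sc m+ ct, are the parental types, so the F1 was sc+ m ct+ / sc m+ ct.
The two rarest classes, sc+ m ct and sc m+ ct+, are the double crossovers. Comparing them with the parentals, only the ct allele has switched, so ct is the middle locus and the order is m – ct – sc.
Crossovers in the ct–sc interval produce the single-crossover classes sc m ct+ and sc+ m+ ct (47 + 62 = 109) plus the double crossovers (18).
RF(ct–sc) = (109 + 18) / 638 = 127/638 = 0.1991 → 19.9 map units.

19.9 map units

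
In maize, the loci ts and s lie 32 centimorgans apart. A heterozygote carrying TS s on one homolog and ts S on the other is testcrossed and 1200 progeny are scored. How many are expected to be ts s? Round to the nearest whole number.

A map distance of 32 centimorgans corresponds to a recombination frequency of 0.320.
The F1 is TS s / ts S, so ts s is a recombinant gamete class with expected frequency r/2 = 0.320/2 = 0.1600.
Expected number = 0.1600 × 1200 = 192.00 ≈ 192.

192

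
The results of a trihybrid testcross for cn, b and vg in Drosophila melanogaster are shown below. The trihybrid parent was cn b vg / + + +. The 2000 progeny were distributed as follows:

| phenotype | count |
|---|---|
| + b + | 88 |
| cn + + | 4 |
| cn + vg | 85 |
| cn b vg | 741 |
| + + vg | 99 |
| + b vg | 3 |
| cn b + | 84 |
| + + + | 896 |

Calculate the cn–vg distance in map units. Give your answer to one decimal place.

The two rarest classes, + b vg and cn + +, are the double crossovers. Comparing them with the parentals, only the cn allele has switched, so cn is the middle locus and the order is b – cn – vg.
Crossovers in the cn–vg interval produce the single-crossover classes cn b + and + + vg (84 + 99 = 183) plus the double crossovers (7).
RF(cn–vg) = (183 + 7) / 2000 = 190/2000 = 0.0950 → 9.5 map units.

9.5 map units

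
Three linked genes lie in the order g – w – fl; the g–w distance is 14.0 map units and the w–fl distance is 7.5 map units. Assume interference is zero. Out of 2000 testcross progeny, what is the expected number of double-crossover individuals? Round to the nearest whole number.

Map distances give recombination frequencies of 0.140 and 0.075 for the two intervals.
With no interference, expected double-crossover frequency = 0.140 × 0.075 = 0.01050.
Expected number = 0.01050 × 2000 = 21.00 ≈ 21.

21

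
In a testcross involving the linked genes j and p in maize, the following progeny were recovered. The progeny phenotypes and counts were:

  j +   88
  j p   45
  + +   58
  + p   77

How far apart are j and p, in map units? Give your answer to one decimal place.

38.4 map units

The two most frequent classes, + p (77) and j + (88), are the parental types, so the F1 was + p / j +.
The recombinant classes are + + and j p: 58 + 45 = 103.
Recombination frequency = 103/268 = 0.3843 ≈ 38.4%, i.e. 38.4 map units.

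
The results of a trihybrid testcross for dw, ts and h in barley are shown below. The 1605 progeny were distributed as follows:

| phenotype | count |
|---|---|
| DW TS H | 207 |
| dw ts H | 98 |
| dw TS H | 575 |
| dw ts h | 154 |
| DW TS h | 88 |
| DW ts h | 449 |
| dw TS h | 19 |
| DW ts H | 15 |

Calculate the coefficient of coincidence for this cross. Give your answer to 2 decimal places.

The two most frequent reciprocal classes, DW ts h and dw TS H, are the parental types, so the F1 was DW ts h / dw TS H.
The two rarest classes, DW ts H and dw TS h, are the double crossovers. Comparing them with the parentals, only the h allele has switched, so h is the middle locus and the order is dw – h – ts.
dw–h: (361 + 34)/1605 = 0.2461; h–ts: (186 + 34)/1605 = 0.1371.
Expected DCO frequency = 0.2461 × 0.1371 ≈ 0.03374; observed = 34/1605 ≈ 0.02118.
Coefficient of coincidence = 0.02118/0.03374 ≈ 0.63.

0.63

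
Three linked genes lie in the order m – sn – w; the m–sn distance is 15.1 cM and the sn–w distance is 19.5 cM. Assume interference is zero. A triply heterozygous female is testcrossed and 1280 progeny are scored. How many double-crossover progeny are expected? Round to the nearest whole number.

38

Map distances give recombination frequencies of 0.151 and 0.195 for the two intervals.
With no interference, expected double-crossover frequency = 0.151 × 0.195 = 0.02944.
Expected number = 0.02944 × 1280 = 37.69 ≈ 38.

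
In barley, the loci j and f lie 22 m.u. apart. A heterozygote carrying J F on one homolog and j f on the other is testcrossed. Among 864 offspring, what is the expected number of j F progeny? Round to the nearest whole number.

95

A map distance of 22 m.u. corresponds to a recombination frequency of 0.220.
The F1 is J F / j f, so j F is a recombinant gamete class with expected frequency r/2 = 0.220/2 = 0.1100.
Expected number = 0.1100 × 864 = 95.04 ≈ 95.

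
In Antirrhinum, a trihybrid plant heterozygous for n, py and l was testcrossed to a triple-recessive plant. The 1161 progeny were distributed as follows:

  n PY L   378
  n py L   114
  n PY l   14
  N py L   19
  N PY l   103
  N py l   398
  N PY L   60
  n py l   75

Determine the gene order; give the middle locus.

The two most frequent reciprocal classes, N py l and n PY L, are the parental types, so the F1 was N py l / n PY L.
The two rarest classes, N py L and n PY l, are the double crossovers. Comparing them with the parentals, only the l allele has switched, so l is the middle locus and the order is py – l – n.

l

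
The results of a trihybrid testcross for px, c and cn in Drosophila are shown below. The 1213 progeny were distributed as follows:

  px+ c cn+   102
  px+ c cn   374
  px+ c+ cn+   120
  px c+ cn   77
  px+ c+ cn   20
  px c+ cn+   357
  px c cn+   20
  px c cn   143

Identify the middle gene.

c

The two most frequent reciprocal classes, px c+ cn+ and px+ c cn, are the parental types, so the F1 was px c+ cn+ / px+ c cn.
The two rarest classes, px c cn+ and px+ c+ cn, are the double crossovers. Comparing them with the parentals, only the c allele has switched, so c is the middle locus and the order is px – c – cn.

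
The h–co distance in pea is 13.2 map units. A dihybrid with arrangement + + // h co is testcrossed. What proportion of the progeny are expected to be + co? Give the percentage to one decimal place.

A map distance of 13.2 map units corresponds to a recombination frequency of 0.132.
The F1 is + + / h co, so + co is a recombinant gamete class with expected frequency r/2 = 0.132/2 = 0.0660.
That is 0.0660 = 6.6% of the progeny.

6.6%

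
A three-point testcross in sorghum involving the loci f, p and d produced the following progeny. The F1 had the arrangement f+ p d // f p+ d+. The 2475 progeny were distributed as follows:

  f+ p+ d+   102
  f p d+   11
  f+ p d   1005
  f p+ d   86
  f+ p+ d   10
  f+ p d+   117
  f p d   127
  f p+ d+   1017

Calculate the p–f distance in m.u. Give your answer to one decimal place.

The two rarest classes, f+ p+ d and f p d+, are the double crossovers. Comparing them with the parentals, only the p allele has switched, so p is the middle locus and the order is d – p – f.
Crossovers in the p–f interval produce the single-crossover classes f p d and f+ p+ d+ (127 + 102 = 229) plus the double crossovers (21).
RF(p–f) = (229 + 21) / 2475 = 250/2475 = 0.1010 → 10.1 m.u.

10.1 m.u.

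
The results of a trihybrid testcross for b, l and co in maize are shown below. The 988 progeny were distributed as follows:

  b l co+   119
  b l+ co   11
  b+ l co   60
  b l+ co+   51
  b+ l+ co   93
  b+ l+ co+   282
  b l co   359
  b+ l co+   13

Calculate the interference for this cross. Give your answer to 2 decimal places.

The two most frequent reciprocal classes, b+ l+ co+ and b l co, are the parental types, so the F1 was b+ l+ co+ / b l co.
The two rarest classes, b+ l co+ and b l+ co, are the double crossovers. Comparing them with the parentals, only the l allele has switched, so l is the middle locus and the order is co – l – b.
co–l: (212 + 24)/988 = 0.2389; l–b: (111 + 24)/988 = 0.1366.
Expected DCO frequency = 0.2389 × 0.1366 ≈ 0.03263; observed = 24/988 ≈ 0.02429.
Coefficient of coincidence = 0.02429/0.03263 ≈ 0.74; interference = 1 − 0.74 = 0.26.

0.26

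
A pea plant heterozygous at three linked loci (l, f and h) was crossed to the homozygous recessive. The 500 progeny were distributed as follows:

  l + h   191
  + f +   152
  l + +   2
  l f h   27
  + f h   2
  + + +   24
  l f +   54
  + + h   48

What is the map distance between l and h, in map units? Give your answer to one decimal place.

21.2 map units

The two most frequent reciprocal classes, + f + and l + h, are the parental types, so the F1 was + f + / l + h.
The two rarest classes, + f h and l + +, are the double crossovers. Comparing them with the parentals, only the h allele has switched, so h is the middle locus and the order is l – h – f.
Crossovers in the l–h interval produce the single-crossover classes l f + and + + h (54 + 48 = 102) plus the double crossovers (4).
RF(l–h) = (102 + 4) / 500 = 106/500 = 0.2120 → 21.2 map units.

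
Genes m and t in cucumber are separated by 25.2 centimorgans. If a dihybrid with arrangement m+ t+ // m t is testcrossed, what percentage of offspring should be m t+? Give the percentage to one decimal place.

12.6%

A map distance of 25.2 centimorgans corresponds to a recombination frequency of 0.252.
The F1 is m+ t+ / m t, so m t+ is a recombinant gamete class with expected frequency r/2 = 0.252/2 = 0.1260.
That is 0.1260 = 12.6% of the progeny.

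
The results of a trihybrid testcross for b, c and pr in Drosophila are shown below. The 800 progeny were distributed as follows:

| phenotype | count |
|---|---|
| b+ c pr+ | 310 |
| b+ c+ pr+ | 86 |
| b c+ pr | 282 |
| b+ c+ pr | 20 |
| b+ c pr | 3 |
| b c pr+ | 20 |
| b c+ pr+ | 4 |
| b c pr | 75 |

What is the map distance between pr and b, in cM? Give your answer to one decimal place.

5.9 cM

The two most frequent reciprocal classes, b c+ pr and b+ c pr+, are the parental types, so the F1 was b c+ pr / b+ c pr+.
The two rarest classes, b c+ pr+ and b+ c pr, are the double crossovers. Comparing them with the parentals, only the pr allele has switched, so pr is the middle locus and the order is b – pr – c.
Crossovers in the b–pr interval produce the single-crossover classes b+ c+ pr and b c pr+ (20 + 20 = 40) plus the double crossovers (7).
RF(b–pr) = (40 + 7) / 800 = 47/800 = 0.0587 → 5.9 cM.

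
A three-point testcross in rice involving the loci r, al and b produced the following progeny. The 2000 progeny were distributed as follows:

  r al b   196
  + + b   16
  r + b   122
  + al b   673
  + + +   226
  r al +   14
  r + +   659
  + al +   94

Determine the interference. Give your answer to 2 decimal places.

0.46

The two most frequent reciprocal classes, + al b and r + +, are the parental types, so the F1 was + al b / r + +.
The two rarest classes, + + b and r al +, are the double crossovers. Comparing them with the parentals, only the al allele has switched, so al is the middle locus and the order is r – al – b.
r–al: (422 + 30)/2000 = 0.2260; al–b: (216 + 30)/2000 = 0.1230.
Expected DCO frequency = 0.2260 × 0.1230 ≈ 0.02780; observed = 30/2000 ≈ 0.01500.
Coefficient of coincidence = 0.01500/0.02780 ≈ 0.54; interference = 1 − 0.54 = 0.46.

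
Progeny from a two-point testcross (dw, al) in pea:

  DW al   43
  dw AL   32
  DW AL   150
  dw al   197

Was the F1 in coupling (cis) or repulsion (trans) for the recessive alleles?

cis

The two most frequent classes are DW AL (150) and dw al (197); these are the parental (non-recombinant) types.
So the F1 carried DW AL on one chromosome and dw al on the other — the recessive alleles are on the same chromosome (cis / coupling).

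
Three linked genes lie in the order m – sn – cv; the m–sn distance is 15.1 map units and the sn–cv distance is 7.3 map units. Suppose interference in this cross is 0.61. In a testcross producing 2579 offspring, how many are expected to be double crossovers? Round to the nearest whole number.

Map distances give recombination frequencies of 0.151 and 0.073 for the two intervals.
With interference 0.61 (so coincidence = 0.39), expected double-crossover frequency = 0.151 × 0.073 × 0.39 = 0.00430.
Expected number = 0.00430 × 2579 = 11.09 ≈ 11.

11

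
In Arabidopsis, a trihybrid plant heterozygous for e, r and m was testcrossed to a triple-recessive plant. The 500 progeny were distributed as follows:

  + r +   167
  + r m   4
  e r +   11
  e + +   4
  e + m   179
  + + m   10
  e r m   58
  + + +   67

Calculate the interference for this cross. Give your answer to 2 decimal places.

The two most frequent reciprocal classes, + r + and e + m, are the parental types, so the F1 was + r + / e + m.
The two rarest classes, + r m and e + +, are the double crossovers. Comparing them with the parentals, only the m allele has switched, so m is the middle locus and the order is r – m – e.
r–m: (125 + 8)/500 = 0.2660; m–e: (21 + 8)/500 = 0.0580.
Expected DCO frequency = 0.2660 × 0.0580 ≈ 0.01543; observed = 8/500 ≈ 0.01600.
Coefficient of coincidence = 0.01600/0.01543 ≈ 1.04; interference = 1 − 1.04 = -0.04.

-0.04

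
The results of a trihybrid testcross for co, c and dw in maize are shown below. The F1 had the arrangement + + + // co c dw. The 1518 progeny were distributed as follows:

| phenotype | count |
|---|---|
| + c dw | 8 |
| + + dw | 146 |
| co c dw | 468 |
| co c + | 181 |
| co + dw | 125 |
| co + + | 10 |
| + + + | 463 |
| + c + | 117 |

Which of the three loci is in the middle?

The two rarest classes, co + + and + c dw, are the double crossovers. Comparing them with the parentals, only the co allele has switched, so co is the middle locus and the order is c – co – dw.

co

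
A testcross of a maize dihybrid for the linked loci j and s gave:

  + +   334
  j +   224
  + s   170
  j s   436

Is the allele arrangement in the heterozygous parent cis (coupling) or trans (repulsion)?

cis

The two most frequent classes are + + (334) and j s (436); these are the parental (non-recombinant) types.
So the F1 carried + + on one chromosome and j s on the other — the recessive alleles are on the same chromosome (cis / coupling).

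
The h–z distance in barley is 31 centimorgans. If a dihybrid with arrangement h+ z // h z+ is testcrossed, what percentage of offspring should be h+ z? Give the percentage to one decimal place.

A map distance of 31 centimorgans corresponds to a recombination frequency of 0.310.
The F1 is h+ z / h z+, so h+ z is a parental gamete class with expected frequency (1 − r)/2 = 0.690/2 = 0.3450.
That is 0.3450 = 34.5% of the progeny.

34.5%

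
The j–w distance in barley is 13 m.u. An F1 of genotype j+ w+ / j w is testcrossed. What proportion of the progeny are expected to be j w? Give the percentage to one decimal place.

A map distance of 13 m.u. corresponds to a recombination frequency of 0.130.
The F1 is j+ w+ / j w, so j w is a parental gamete class with expected frequency (1 − r)/2 = 0.870/2 = 0.4350.
That is 0.4350 = 43.5% of the progeny.

43.5%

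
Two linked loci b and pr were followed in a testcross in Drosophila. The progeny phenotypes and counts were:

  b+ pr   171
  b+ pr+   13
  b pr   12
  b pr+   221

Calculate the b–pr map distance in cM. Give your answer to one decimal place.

The two most frequent classes, b+ pr (171) and b pr+ (221), are the parental types, so the F1 was b+ pr / b pr+.
The recombinant classes are b+ pr+ and b pr: 13 + 12 = 25.
Recombination frequency = 25/417 = 0.0600 ≈ 6.0%, i.e. 6.0 cM.

6.0 cM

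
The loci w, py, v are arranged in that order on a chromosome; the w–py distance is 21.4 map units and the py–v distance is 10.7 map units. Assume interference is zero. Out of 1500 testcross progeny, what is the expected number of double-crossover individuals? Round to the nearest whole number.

Map distances give recombination frequencies of 0.214 and 0.107 for the two intervals.
With no interference, expected double-crossover frequency = 0.214 × 0.107 = 0.02290.
Expected number = 0.02290 × 1500 = 34.35 ≈ 34.

34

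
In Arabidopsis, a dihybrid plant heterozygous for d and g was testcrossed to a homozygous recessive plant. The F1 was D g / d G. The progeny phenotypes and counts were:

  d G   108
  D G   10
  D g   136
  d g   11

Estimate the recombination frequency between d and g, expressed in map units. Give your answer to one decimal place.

7.9 map units

The recombinant classes are D G and d g: 10 + 11 = 21.
Recombination frequency = 21/265 = 0.0792 ≈ 7.9%, i.e. 7.9 map units.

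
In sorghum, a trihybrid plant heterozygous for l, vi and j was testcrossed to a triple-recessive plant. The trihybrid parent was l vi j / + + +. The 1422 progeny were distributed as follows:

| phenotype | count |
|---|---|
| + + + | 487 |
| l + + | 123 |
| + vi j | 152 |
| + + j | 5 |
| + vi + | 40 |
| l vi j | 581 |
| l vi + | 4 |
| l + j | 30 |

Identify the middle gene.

j

The two rarest classes, l vi + and + + j, are the double crossovers. Comparing them with the parentals, only the j allele has switched, so j is the middle locus and the order is vi – j – l.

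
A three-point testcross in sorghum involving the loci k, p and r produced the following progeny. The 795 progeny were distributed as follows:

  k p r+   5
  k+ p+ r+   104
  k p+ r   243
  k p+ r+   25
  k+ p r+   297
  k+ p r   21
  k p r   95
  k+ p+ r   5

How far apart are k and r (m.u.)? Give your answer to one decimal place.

7.0 m.u.

The two most frequent reciprocal classes, k p+ r and k+ p r+, are the parental types, so the F1 was k p+ r / k+ p r+.
The two rarest classes, k+ p+ r and k p r+, are the double crossovers. Comparing them with the parentals, only the k allele has switched, so k is the middle locus and the order is p – k – r.
Crossovers in the k–r interval produce the single-crossover classes k p+ r+ and k+ p r (25 + 21 = 46) plus the double crossovers (10).
RF(k–r) = (46 + 10) / 795 = 56/795 = 0.0704 → 7.0 m.u.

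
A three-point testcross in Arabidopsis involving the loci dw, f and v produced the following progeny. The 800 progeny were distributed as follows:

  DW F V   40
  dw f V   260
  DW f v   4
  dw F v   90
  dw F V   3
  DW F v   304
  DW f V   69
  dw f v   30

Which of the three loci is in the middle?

f

The two most frequent reciprocal classes, DW F v and dw f V, are the parental types, so the F1 was DW F v / dw f V.
The two rarest classes, DW f v and dw F V, are the double crossovers. Comparing them with the parentals, only the f allele has switched, so f is the middle locus and the order is v – f – dw.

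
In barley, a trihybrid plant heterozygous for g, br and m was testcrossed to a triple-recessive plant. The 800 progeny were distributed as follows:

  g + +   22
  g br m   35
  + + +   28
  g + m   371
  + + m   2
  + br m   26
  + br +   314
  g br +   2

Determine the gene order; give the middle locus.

The two most frequent reciprocal classes, + br + and g + m, are the parental types, so the F1 was + br + / g + m.
The two rarest classes, g br + and + + m, are the double crossovers. Comparing them with the parentals, only the g allele has switched, so g is the middle locus and the order is m – g – br.

g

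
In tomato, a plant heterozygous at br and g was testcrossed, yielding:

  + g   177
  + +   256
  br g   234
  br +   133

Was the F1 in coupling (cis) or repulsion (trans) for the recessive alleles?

cis

The two most frequent classes are + + (256) and br g (234); these are the parental (non-recombinant) types.
So the F1 carried + + on one chromosome and br g on the other — the recessive alleles are on the same chromosome (cis / coupling).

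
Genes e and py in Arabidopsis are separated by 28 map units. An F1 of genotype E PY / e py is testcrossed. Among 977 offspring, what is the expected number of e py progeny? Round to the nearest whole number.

352

A map distance of 28 map units corresponds to a recombination frequency of 0.280.
The F1 is E PY / e py, so e py is a parental gamete class with expected frequency (1 − r)/2 = 0.720/2 = 0.3600.
Expected number = 0.3600 × 977 = 351.72 ≈ 352.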